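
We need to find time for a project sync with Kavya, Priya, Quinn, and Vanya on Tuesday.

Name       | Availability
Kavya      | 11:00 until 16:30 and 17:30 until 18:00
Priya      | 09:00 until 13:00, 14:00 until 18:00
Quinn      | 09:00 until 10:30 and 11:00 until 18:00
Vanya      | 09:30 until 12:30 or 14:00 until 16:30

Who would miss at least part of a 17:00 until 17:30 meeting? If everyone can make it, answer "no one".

Kavya, Vanya

Kavya: not fully free for 17:00-17:30. Priya: free for 17:00-17:30. Quinn: free for 17:00-17:30. Vanya: not fully free for 17:00-17:30.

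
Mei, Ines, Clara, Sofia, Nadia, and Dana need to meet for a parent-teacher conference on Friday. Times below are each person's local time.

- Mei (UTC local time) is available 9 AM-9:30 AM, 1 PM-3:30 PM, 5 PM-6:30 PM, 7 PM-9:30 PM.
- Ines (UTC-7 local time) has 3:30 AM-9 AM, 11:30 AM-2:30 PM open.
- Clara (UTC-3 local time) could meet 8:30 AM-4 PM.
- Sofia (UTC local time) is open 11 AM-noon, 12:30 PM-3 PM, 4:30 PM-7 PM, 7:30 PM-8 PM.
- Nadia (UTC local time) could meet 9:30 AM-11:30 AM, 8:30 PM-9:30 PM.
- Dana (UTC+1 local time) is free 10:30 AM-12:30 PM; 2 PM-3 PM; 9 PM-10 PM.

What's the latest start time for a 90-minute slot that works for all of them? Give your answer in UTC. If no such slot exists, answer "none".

none

Mei in UTC: 09:00-09:30, 13:00-15:30, 17:00-18:30, 19:00-21:30.
Ines in UTC: 10:30-16:00, 18:30-21:30 (add 7h to convert from UTC-7).
Clara in UTC: 11:30-19:00 (add 3h to convert from UTC-3).
Sofia in UTC: 11:00-12:00, 12:30-15:00, 16:30-19:00, 19:30-20:00.
Nadia in UTC: 09:30-11:30, 20:30-21:30.
Dana in UTC: 09:30-11:30, 13:00-14:00, 20:00-21:00 (subtract 1h to convert from UTC+1).
Mei ∩ Ines: 13:00-15:30, 19:00-21:30.
Mei ∩ Ines ∩ Clara: 13:00-15:30.
Mei ∩ Ines ∩ Clara ∩ Sofia: 13:00-15:00.
Mei ∩ Ines ∩ Clara ∩ Sofia ∩ Nadia: ∅.
Mei ∩ Ines ∩ Clara ∩ Sofia ∩ Nadia ∩ Dana: ∅.
There is no time when everyone is free.
No common window is at least 90 minutes long.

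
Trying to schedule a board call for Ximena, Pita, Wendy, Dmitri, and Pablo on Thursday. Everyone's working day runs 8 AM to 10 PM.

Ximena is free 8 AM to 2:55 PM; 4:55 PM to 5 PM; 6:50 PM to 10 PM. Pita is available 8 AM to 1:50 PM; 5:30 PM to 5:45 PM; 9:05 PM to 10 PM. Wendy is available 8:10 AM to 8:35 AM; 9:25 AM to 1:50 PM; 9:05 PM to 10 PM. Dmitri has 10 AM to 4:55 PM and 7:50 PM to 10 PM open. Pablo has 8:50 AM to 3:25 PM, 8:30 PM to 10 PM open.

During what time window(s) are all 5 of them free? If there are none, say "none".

Ximena ∩ Pita: 08:00-13:50, 21:05-22:00.
Ximena ∩ Pita ∩ Wendy: 08:10-08:35, 09:25-13:50, 21:05-22:00.
Ximena ∩ Pita ∩ Wendy ∩ Dmitri: 10:00-13:50, 21:05-22:00.
Ximena ∩ Pita ∩ Wendy ∩ Dmitri ∩ Pablo: 10:00-13:50, 21:05-22:00.

10:00-13:50, 21:05-22:00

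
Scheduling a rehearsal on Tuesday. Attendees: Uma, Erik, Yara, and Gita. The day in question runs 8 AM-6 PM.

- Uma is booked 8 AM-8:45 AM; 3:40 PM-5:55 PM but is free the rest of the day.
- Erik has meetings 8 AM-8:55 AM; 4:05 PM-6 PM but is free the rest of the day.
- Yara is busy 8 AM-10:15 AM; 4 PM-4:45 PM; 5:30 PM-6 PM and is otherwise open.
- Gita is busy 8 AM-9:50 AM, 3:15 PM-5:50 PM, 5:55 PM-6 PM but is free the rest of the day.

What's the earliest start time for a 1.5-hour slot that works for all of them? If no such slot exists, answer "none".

10:15

Uma free: 08:45-15:40, 17:55-18:00 (invert busy blocks within the working day).
Erik free: 08:55-16:05 (invert busy blocks within the working day).
Yara free: 10:15-16:00, 16:45-17:30 (invert busy blocks within the working day).
Gita free: 09:50-15:15, 17:50-17:55 (invert busy blocks within the working day).
Uma ∩ Erik: 08:55-15:40.
Uma ∩ Erik ∩ Yara: 10:15-15:40.
Uma ∩ Erik ∩ Yara ∩ Gita: 10:15-15:15.
So the common availability across everyone is 10:15-15:15.
The first common window of at least 90 minutes is 10:15-15:15, so the earliest start is 10:15.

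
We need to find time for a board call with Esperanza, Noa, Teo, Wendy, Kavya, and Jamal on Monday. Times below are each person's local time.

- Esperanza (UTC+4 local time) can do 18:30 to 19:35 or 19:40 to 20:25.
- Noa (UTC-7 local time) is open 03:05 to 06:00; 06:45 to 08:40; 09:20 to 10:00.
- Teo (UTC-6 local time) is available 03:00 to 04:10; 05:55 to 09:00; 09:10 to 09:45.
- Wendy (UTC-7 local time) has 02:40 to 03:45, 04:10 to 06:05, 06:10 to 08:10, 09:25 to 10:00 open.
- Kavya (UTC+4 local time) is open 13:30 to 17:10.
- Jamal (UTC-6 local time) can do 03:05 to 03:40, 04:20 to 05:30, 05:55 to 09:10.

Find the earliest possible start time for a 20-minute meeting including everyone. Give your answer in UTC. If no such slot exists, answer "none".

Esperanza in UTC: 14:30-15:35, 15:40-16:25 (subtract 4h to convert from UTC+4).
Noa in UTC: 10:05-13:00, 13:45-15:40, 16:20-17:00 (add 7h to convert from UTC-7).
Teo in UTC: 09:00-10:10, 11:55-15:00, 15:10-15:45 (add 6h to convert from UTC-6).
Wendy in UTC: 09:40-10:45, 11:10-13:05, 13:10-15:10, 16:25-17:00 (add 7h to convert from UTC-7).
Kavya in UTC: 09:30-13:10 (subtract 4h to convert from UTC+4).
Jamal in UTC: 09:05-09:40, 10:20-11:30, 11:55-15:10 (add 6h to convert from UTC-6).
Esperanza ∩ Noa: 14:30-15:35, 16:20-16:25.
Esperanza ∩ Noa ∩ Teo: 14:30-15:00, 15:10-15:35.
Esperanza ∩ Noa ∩ Teo ∩ Wendy: 14:30-15:00.
Esperanza ∩ Noa ∩ Teo ∩ Wendy ∩ Kavya: ∅.
Esperanza ∩ Noa ∩ Teo ∩ Wendy ∩ Kavya ∩ Jamal: ∅.
There is no time when everyone is free.
No common window is at least 20 minutes long.

none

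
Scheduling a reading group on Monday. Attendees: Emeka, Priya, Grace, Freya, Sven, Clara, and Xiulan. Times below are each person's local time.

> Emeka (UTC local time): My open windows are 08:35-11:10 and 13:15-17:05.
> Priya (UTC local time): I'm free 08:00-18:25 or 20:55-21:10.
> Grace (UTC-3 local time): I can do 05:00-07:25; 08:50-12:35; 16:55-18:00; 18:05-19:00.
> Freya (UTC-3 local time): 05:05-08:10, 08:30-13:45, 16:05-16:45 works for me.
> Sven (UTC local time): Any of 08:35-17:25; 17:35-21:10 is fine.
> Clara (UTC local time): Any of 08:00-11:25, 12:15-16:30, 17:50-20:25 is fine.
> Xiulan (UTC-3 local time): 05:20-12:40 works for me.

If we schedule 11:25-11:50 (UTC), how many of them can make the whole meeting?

Emeka in UTC: 08:35-11:10, 13:15-17:05.
Priya in UTC: 08:00-18:25, 20:55-21:10.
Grace in UTC: 08:00-10:25, 11:50-15:35, 19:55-21:00, 21:05-22:00 (add 3h to convert from UTC-3).
Freya in UTC: 08:05-11:10, 11:30-16:45, 19:05-19:45 (add 3h to convert from UTC-3).
Sven in UTC: 08:35-17:25, 17:35-21:10.
Clara in UTC: 08:00-11:25, 12:15-16:30, 17:50-20:25.
Xiulan in UTC: 08:20-15:40 (add 3h to convert from UTC-3).
Priya, Sven, and Xiulan can make the full 11:25-11:50 slot — that's 3.

3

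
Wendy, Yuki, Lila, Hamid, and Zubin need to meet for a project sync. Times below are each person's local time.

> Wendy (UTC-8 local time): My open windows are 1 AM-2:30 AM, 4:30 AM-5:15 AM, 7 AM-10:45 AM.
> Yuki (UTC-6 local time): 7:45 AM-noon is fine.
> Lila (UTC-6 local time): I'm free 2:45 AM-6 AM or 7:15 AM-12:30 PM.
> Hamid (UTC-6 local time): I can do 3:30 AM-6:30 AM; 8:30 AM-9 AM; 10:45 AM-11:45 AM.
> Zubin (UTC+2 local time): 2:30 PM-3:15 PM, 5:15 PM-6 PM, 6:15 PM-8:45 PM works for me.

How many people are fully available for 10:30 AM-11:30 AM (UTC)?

2

Wendy in UTC: 09:00-10:30, 12:30-13:15, 15:00-18:45 (add 8h to convert from UTC-8).
Yuki in UTC: 13:45-18:00 (add 6h to convert from UTC-6).
Lila in UTC: 08:45-12:00, 13:15-18:30 (add 6h to convert from UTC-6).
Hamid in UTC: 09:30-12:30, 14:30-15:00, 16:45-17:45 (add 6h to convert from UTC-6).
Zubin in UTC: 12:30-13:15, 15:15-16:00, 16:15-18:45 (subtract 2h to convert from UTC+2).
Lila and Hamid can make the full 10:30-11:30 slot — that's 2.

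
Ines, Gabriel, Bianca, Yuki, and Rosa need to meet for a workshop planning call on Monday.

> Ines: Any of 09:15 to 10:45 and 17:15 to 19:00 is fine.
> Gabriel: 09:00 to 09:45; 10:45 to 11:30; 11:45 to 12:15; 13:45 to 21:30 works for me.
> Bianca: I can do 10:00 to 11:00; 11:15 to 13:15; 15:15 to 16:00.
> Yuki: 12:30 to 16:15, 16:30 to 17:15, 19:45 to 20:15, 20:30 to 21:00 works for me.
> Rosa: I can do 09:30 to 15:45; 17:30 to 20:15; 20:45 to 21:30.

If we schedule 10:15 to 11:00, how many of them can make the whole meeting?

2

Bianca and Rosa can make the full 10:15-11:00 slot — that's 2.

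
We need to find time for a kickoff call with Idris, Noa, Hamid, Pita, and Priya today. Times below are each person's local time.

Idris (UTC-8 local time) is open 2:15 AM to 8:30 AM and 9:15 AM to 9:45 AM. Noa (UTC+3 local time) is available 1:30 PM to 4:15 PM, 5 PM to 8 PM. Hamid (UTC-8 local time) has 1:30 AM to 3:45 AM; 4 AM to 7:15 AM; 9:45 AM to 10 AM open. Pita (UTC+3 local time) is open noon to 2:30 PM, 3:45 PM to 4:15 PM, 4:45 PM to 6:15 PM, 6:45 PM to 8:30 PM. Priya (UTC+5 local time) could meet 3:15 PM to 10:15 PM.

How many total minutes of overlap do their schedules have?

165

Idris in UTC: 10:15-16:30, 17:15-17:45 (add 8h to convert from UTC-8).
Noa in UTC: 10:30-13:15, 14:00-17:00 (subtract 3h to convert from UTC+3).
Hamid in UTC: 09:30-11:45, 12:00-15:15, 17:45-18:00 (add 8h to convert from UTC-8).
Pita in UTC: 09:00-11:30, 12:45-13:15, 13:45-15:15, 15:45-17:30 (subtract 3h to convert from UTC+3).
Priya in UTC: 10:15-17:15 (subtract 5h to convert from UTC+5).
Idris ∩ Noa: 10:30-13:15, 14:00-16:30.
Idris ∩ Noa ∩ Hamid: 10:30-11:45, 12:00-13:15, 14:00-15:15.
Idris ∩ Noa ∩ Hamid ∩ Pita: 10:30-11:30, 12:45-13:15, 14:00-15:15.
Idris ∩ Noa ∩ Hamid ∩ Pita ∩ Priya: 10:30-11:30, 12:45-13:15, 14:00-15:15.
Summing the common windows: 60 + 30 + 75 = 165 minutes.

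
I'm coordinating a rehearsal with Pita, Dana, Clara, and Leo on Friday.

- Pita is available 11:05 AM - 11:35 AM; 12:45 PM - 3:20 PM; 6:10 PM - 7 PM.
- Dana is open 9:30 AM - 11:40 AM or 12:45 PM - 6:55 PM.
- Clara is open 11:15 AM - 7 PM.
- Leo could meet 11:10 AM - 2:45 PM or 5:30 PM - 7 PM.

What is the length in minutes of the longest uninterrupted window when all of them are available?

120

Pita ∩ Dana: 11:05-11:35, 12:45-15:20, 18:10-18:55.
Pita ∩ Dana ∩ Clara: 11:15-11:35, 12:45-15:20, 18:10-18:55.
Pita ∩ Dana ∩ Clara ∩ Leo: 11:15-11:35, 12:45-14:45, 18:10-18:55.
Those are the intersection windows.
The longest is 12:45-14:45 at 120 minutes.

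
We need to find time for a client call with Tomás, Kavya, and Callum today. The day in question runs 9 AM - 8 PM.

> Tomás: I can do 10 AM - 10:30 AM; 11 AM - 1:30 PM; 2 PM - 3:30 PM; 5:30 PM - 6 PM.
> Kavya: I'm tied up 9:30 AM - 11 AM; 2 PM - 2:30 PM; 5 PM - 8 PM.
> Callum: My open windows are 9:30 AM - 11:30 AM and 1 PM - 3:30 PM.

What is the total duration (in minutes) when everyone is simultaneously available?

120

Tomás free: 10:00-10:30, 11:00-13:30, 14:00-15:30, 17:30-18:00.
Kavya free: 09:00-09:30, 11:00-14:00, 14:30-17:00 (invert busy blocks within the working day).
Callum free: 09:30-11:30, 13:00-15:30.
Tomás ∩ Kavya: 11:00-13:30, 14:30-15:30.
Tomás ∩ Kavya ∩ Callum: 11:00-11:30, 13:00-13:30, 14:30-15:30.
Summing the common windows: 30 + 30 + 60 = 120 minutes.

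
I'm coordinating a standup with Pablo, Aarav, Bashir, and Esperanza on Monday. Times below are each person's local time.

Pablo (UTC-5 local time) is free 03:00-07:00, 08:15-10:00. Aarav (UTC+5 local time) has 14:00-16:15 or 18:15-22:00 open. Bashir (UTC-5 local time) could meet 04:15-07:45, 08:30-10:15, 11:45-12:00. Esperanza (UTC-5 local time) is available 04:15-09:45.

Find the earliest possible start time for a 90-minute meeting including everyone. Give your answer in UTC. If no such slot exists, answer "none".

09:15

Pablo in UTC: 08:00-12:00, 13:15-15:00 (add 5h to convert from UTC-5).
Aarav in UTC: 09:00-11:15, 13:15-17:00 (subtract 5h to convert from UTC+5).
Bashir in UTC: 09:15-12:45, 13:30-15:15, 16:45-17:00 (add 5h to convert from UTC-5).
Esperanza in UTC: 09:15-14:45 (add 5h to convert from UTC-5).
Pablo ∩ Aarav: 09:00-11:15, 13:15-15:00.
Pablo ∩ Aarav ∩ Bashir: 09:15-11:15, 13:30-15:00.
Pablo ∩ Aarav ∩ Bashir ∩ Esperanza: 09:15-11:15, 13:30-14:45.
So the common availability across everyone is 09:15-11:15, 13:30-14:45.
The first common window of at least 90 minutes is 09:15-11:15, so the earliest start is 09:15.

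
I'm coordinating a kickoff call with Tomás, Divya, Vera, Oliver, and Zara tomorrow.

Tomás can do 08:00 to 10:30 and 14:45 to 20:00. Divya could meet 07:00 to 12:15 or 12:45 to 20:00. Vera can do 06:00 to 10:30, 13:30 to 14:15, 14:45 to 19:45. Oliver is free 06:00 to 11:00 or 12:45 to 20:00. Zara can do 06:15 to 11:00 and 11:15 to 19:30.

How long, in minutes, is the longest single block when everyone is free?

285

Tomás ∩ Divya: 08:00-10:30, 14:45-20:00.
Tomás ∩ Divya ∩ Vera: 08:00-10:30, 14:45-19:45.
Tomás ∩ Divya ∩ Vera ∩ Oliver: 08:00-10:30, 14:45-19:45.
Tomás ∩ Divya ∩ Vera ∩ Oliver ∩ Zara: 08:00-10:30, 14:45-19:30.
The longest is 14:45-19:30 at 285 minutes.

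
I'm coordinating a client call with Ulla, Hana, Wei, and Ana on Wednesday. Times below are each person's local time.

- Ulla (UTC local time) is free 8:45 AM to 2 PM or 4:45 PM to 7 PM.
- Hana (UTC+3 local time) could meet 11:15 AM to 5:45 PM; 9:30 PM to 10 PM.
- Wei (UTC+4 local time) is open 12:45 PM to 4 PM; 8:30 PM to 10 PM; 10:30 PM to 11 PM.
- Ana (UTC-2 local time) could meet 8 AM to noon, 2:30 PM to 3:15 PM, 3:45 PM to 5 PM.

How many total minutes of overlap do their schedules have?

Ulla in UTC: 08:45-14:00, 16:45-19:00.
Hana in UTC: 08:15-14:45, 18:30-19:00 (subtract 3h to convert from UTC+3).
Wei in UTC: 08:45-12:00, 16:30-18:00, 18:30-19:00 (subtract 4h to convert from UTC+4).
Ana in UTC: 10:00-14:00, 16:30-17:15, 17:45-19:00 (add 2h to convert from UTC-2).
Ulla ∩ Hana: 08:45-14:00, 18:30-19:00.
Ulla ∩ Hana ∩ Wei: 08:45-12:00, 18:30-19:00.
Ulla ∩ Hana ∩ Wei ∩ Ana: 10:00-12:00, 18:30-19:00.
Summing the common windows: 120 + 30 = 150 minutes.

150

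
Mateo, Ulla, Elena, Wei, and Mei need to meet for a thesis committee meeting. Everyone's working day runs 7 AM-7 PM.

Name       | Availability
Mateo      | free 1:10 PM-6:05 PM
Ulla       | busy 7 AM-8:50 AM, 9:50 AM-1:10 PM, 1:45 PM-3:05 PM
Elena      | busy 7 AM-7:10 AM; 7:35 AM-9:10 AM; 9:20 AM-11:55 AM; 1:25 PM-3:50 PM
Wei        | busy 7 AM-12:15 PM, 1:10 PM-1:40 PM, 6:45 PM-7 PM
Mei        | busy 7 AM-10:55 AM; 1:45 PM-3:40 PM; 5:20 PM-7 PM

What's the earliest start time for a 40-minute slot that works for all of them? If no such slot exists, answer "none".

Mateo free: 13:10-18:05.
Ulla free: 08:50-09:50, 13:10-13:45, 15:05-19:00 (invert busy blocks within the working day).
Elena free: 07:10-07:35, 09:10-09:20, 11:55-13:25, 15:50-19:00 (invert busy blocks within the working day).
Wei free: 12:15-13:10, 13:40-18:45 (invert busy blocks within the working day).
Mei free: 10:55-13:45, 15:40-17:20 (invert busy blocks within the working day).
Mateo ∩ Ulla: 13:10-13:45, 15:05-18:05.
Mateo ∩ Ulla ∩ Elena: 13:10-13:25, 15:50-18:05.
Mateo ∩ Ulla ∩ Elena ∩ Wei: 15:50-18:05.
Mateo ∩ Ulla ∩ Elena ∩ Wei ∩ Mei: 15:50-17:20.
The first common window of at least 40 minutes is 15:50-17:20, so the earliest start is 15:50.

15:50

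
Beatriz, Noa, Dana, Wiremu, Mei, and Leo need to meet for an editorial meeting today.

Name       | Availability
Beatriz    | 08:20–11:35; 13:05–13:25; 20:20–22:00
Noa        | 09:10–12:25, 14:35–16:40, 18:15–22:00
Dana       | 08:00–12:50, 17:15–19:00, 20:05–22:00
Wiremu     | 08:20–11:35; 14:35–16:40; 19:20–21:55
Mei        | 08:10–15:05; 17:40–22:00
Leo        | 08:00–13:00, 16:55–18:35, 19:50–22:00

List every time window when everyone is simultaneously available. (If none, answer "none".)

09:10-11:35, 20:20-21:55

Beatriz ∩ Noa: 09:10-11:35, 20:20-22:00.
Beatriz ∩ Noa ∩ Dana: 09:10-11:35, 20:20-22:00.
Beatriz ∩ Noa ∩ Dana ∩ Wiremu: 09:10-11:35, 20:20-21:55.
Beatriz ∩ Noa ∩ Dana ∩ Wiremu ∩ Mei: 09:10-11:35, 20:20-21:55.
Beatriz ∩ Noa ∩ Dana ∩ Wiremu ∩ Mei ∩ Leo: 09:10-11:35, 20:20-21:55.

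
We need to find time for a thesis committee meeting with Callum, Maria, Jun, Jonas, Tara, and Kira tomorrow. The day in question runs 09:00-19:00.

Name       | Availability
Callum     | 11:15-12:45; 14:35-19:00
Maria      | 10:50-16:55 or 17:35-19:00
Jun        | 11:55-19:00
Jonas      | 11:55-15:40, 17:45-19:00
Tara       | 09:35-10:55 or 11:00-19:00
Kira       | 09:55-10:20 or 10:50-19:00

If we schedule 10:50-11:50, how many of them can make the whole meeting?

Maria and Kira can make the full 10:50-11:50 slot — that's 2.

2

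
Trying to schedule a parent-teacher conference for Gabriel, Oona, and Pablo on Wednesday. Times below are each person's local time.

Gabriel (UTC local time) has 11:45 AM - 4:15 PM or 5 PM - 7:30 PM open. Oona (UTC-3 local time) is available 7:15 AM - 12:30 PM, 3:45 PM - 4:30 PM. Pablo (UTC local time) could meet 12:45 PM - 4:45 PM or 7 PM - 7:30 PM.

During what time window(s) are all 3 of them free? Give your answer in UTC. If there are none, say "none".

Gabriel in UTC: 11:45-16:15, 17:00-19:30.
Oona in UTC: 10:15-15:30, 18:45-19:30 (add 3h to convert from UTC-3).
Pablo in UTC: 12:45-16:45, 19:00-19:30.
Gabriel ∩ Oona: 11:45-15:30, 18:45-19:30.
Gabriel ∩ Oona ∩ Pablo: 12:45-15:30, 19:00-19:30.
Those are the intersection windows.

12:45-15:30, 19:00-19:30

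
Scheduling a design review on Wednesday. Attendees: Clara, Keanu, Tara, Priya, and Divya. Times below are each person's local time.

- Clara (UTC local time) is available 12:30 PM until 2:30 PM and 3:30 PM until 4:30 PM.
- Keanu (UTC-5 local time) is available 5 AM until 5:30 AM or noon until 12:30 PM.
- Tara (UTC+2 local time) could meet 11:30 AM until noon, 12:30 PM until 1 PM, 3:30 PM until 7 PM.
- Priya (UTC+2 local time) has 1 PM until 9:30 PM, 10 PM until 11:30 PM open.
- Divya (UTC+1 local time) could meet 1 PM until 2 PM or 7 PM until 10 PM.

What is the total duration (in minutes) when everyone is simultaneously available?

0

Clara in UTC: 12:30-14:30, 15:30-16:30.
Keanu in UTC: 10:00-10:30, 17:00-17:30 (add 5h to convert from UTC-5).
Tara in UTC: 09:30-10:00, 10:30-11:00, 13:30-17:00 (subtract 2h to convert from UTC+2).
Priya in UTC: 11:00-19:30, 20:00-21:30 (subtract 2h to convert from UTC+2).
Divya in UTC: 12:00-13:00, 18:00-21:00 (subtract 1h to convert from UTC+1).
Clara ∩ Keanu: ∅.
Clara ∩ Keanu ∩ Tara: ∅.
Clara ∩ Keanu ∩ Tara ∩ Priya: ∅.
Clara ∩ Keanu ∩ Tara ∩ Priya ∩ Divya: ∅.
There is no time when everyone is free.
There is no common window, so the total is 0 minutes.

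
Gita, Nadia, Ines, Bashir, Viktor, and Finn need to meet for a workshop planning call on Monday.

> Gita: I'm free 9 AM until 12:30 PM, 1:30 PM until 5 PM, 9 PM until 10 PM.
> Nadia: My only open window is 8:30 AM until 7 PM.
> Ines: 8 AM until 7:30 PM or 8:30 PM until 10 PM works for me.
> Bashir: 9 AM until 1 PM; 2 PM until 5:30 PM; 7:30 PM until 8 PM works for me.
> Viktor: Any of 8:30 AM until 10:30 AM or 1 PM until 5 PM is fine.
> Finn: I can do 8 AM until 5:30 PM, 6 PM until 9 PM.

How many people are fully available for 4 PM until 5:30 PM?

4

Nadia, Ines, Bashir, and Finn can make the full 16:00-17:30 slot — that's 4.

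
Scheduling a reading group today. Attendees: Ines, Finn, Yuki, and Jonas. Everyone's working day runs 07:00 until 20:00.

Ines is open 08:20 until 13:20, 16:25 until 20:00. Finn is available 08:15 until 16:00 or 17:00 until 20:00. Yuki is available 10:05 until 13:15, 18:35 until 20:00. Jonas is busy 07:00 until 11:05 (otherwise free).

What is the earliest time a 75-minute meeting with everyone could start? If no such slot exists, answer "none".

Ines free: 08:20-13:20, 16:25-20:00.
Finn free: 08:15-16:00, 17:00-20:00.
Yuki free: 10:05-13:15, 18:35-20:00.
Jonas free: 11:05-20:00 (invert busy blocks within the working day).
Ines ∩ Finn: 08:20-13:20, 17:00-20:00.
Ines ∩ Finn ∩ Yuki: 10:05-13:15, 18:35-20:00.
Ines ∩ Finn ∩ Yuki ∩ Jonas: 11:05-13:15, 18:35-20:00.
The first common window of at least 75 minutes is 11:05-13:15, so the earliest start is 11:05.

11:05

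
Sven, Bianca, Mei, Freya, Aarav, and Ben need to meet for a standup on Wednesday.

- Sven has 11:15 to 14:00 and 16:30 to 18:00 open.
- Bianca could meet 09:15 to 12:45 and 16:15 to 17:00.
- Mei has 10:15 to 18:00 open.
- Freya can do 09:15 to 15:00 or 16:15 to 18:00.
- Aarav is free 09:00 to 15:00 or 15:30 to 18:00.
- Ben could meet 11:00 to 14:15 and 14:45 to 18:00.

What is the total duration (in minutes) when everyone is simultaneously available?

Sven ∩ Bianca: 11:15-12:45, 16:30-17:00.
Sven ∩ Bianca ∩ Mei: 11:15-12:45, 16:30-17:00.
Sven ∩ Bianca ∩ Mei ∩ Freya: 11:15-12:45, 16:30-17:00.
Sven ∩ Bianca ∩ Mei ∩ Freya ∩ Aarav: 11:15-12:45, 16:30-17:00.
Sven ∩ Bianca ∩ Mei ∩ Freya ∩ Aarav ∩ Ben: 11:15-12:45, 16:30-17:00.
Those are the intersection windows.
Summing the common windows: 90 + 30 = 120 minutes.

120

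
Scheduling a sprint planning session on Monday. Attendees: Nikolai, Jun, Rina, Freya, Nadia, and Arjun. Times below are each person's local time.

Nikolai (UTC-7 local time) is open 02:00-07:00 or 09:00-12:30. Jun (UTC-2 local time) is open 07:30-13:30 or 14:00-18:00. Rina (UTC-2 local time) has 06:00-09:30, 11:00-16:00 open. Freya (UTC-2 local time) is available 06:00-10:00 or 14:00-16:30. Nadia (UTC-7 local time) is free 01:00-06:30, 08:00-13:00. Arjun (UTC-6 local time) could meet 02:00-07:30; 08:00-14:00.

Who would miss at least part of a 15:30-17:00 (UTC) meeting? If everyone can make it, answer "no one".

Nikolai in UTC: 09:00-14:00, 16:00-19:30 (add 7h to convert from UTC-7).
Jun in UTC: 09:30-15:30, 16:00-20:00 (add 2h to convert from UTC-2).
Rina in UTC: 08:00-11:30, 13:00-18:00 (add 2h to convert from UTC-2).
Freya in UTC: 08:00-12:00, 16:00-18:30 (add 2h to convert from UTC-2).
Nadia in UTC: 08:00-13:30, 15:00-20:00 (add 7h to convert from UTC-7).
Arjun in UTC: 08:00-13:30, 14:00-20:00 (add 6h to convert from UTC-6).
Nikolai: not fully free for 15:30-17:00. Jun: not fully free for 15:30-17:00. Rina: free for 15:30-17:00. Freya: not fully free for 15:30-17:00. Nadia: free for 15:30-17:00. Arjun: free for 15:30-17:00.

Freya, Jun, Nikolai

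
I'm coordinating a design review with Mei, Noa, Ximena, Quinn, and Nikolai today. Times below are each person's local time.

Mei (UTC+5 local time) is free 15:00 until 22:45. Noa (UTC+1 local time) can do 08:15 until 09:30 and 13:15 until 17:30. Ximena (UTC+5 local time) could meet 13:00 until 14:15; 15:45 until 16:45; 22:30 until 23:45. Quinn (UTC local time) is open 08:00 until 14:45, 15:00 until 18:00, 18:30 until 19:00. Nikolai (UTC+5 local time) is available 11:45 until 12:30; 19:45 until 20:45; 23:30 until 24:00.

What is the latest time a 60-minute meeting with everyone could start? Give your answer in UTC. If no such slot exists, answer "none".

Mei in UTC: 10:00-17:45 (subtract 5h to convert from UTC+5).
Noa in UTC: 07:15-08:30, 12:15-16:30 (subtract 1h to convert from UTC+1).
Ximena in UTC: 08:00-09:15, 10:45-11:45, 17:30-18:45 (subtract 5h to convert from UTC+5).
Quinn in UTC: 08:00-14:45, 15:00-18:00, 18:30-19:00.
Nikolai in UTC: 06:45-07:30, 14:45-15:45, 18:30-19:00 (subtract 5h to convert from UTC+5).
Mei ∩ Noa: 12:15-16:30.
Mei ∩ Noa ∩ Ximena: ∅.
Mei ∩ Noa ∩ Ximena ∩ Quinn: ∅.
Mei ∩ Noa ∩ Ximena ∩ Quinn ∩ Nikolai: ∅.
There is no time when everyone is free.
No common window is at least 60 minutes long.

none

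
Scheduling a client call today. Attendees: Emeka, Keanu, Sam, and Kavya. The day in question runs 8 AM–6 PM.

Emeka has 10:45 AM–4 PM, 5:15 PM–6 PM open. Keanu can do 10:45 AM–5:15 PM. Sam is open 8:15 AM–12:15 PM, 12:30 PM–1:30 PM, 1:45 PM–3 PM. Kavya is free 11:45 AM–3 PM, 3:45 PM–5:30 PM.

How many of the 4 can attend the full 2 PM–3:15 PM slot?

Emeka and Keanu can make the full 14:00-15:15 slot — that's 2.

2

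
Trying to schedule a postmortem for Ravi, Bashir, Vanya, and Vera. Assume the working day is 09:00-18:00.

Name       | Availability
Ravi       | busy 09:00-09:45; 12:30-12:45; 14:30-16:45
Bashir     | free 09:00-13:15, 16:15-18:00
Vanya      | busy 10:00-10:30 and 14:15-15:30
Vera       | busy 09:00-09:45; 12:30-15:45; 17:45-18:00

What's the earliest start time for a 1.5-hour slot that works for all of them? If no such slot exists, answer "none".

Ravi free: 09:45-12:30, 12:45-14:30, 16:45-18:00 (invert busy blocks within the working day).
Bashir free: 09:00-13:15, 16:15-18:00.
Vanya free: 09:00-10:00, 10:30-14:15, 15:30-18:00 (invert busy blocks within the working day).
Vera free: 09:45-12:30, 15:45-17:45 (invert busy blocks within the working day).
Ravi ∩ Bashir: 09:45-12:30, 12:45-13:15, 16:45-18:00.
Ravi ∩ Bashir ∩ Vanya: 09:45-10:00, 10:30-12:30, 12:45-13:15, 16:45-18:00.
Ravi ∩ Bashir ∩ Vanya ∩ Vera: 09:45-10:00, 10:30-12:30, 16:45-17:45.
Those are the intersection windows.
The first common window of at least 90 minutes is 10:30-12:30, so the earliest start is 10:30.

10:30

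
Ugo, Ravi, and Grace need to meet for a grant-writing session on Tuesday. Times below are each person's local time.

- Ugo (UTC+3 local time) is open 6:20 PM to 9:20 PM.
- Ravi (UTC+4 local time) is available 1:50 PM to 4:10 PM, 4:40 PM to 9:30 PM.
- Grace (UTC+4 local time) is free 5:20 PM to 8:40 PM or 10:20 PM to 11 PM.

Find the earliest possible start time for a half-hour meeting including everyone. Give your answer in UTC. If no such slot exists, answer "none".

Ugo in UTC: 15:20-18:20 (subtract 3h to convert from UTC+3).
Ravi in UTC: 09:50-12:10, 12:40-17:30 (subtract 4h to convert from UTC+4).
Grace in UTC: 13:20-16:40, 18:20-19:00 (subtract 4h to convert from UTC+4).
Ugo ∩ Ravi: 15:20-17:30.
Ugo ∩ Ravi ∩ Grace: 15:20-16:40.
Those are the intersection windows.
The first common window of at least 30 minutes is 15:20-16:40, so the earliest start is 15:20.

15:20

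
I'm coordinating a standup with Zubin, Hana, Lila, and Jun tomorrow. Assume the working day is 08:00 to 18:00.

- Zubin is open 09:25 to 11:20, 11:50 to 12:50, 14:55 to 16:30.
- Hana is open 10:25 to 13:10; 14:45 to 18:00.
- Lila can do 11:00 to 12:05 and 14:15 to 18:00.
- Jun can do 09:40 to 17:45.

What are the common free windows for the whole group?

11:00-11:20, 11:50-12:05, 14:55-16:30

Zubin ∩ Hana: 10:25-11:20, 11:50-12:50, 14:55-16:30.
Zubin ∩ Hana ∩ Lila: 11:00-11:20, 11:50-12:05, 14:55-16:30.
Zubin ∩ Hana ∩ Lila ∩ Jun: 11:00-11:20, 11:50-12:05, 14:55-16:30.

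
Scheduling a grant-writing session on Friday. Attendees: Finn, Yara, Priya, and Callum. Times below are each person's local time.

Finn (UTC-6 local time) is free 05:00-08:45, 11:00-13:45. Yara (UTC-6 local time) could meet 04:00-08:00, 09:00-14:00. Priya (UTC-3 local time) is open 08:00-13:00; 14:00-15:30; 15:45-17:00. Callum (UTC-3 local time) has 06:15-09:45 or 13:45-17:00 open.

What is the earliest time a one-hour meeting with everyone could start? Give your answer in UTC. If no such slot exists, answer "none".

11:00

Finn in UTC: 11:00-14:45, 17:00-19:45 (add 6h to convert from UTC-6).
Yara in UTC: 10:00-14:00, 15:00-20:00 (add 6h to convert from UTC-6).
Priya in UTC: 11:00-16:00, 17:00-18:30, 18:45-20:00 (add 3h to convert from UTC-3).
Callum in UTC: 09:15-12:45, 16:45-20:00 (add 3h to convert from UTC-3).
Finn ∩ Yara: 11:00-14:00, 17:00-19:45.
Finn ∩ Yara ∩ Priya: 11:00-14:00, 17:00-18:30, 18:45-19:45.
Finn ∩ Yara ∩ Priya ∩ Callum: 11:00-12:45, 17:00-18:30, 18:45-19:45.
So the common availability across everyone is 11:00-12:45, 17:00-18:30, 18:45-19:45.
The first common window of at least 60 minutes is 11:00-12:45, so the earliest start is 11:00.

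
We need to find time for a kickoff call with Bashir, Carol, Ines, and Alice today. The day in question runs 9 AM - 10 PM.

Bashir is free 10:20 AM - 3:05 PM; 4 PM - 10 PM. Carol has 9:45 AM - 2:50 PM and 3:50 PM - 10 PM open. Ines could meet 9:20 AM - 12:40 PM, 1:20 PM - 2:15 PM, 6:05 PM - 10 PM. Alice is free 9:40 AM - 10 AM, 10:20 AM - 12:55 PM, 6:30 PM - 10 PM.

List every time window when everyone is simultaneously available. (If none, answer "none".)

Bashir ∩ Carol: 10:20-14:50, 16:00-22:00.
Bashir ∩ Carol ∩ Ines: 10:20-12:40, 13:20-14:15, 18:05-22:00.
Bashir ∩ Carol ∩ Ines ∩ Alice: 10:20-12:40, 18:30-22:00.

10:20-12:40, 18:30-22:00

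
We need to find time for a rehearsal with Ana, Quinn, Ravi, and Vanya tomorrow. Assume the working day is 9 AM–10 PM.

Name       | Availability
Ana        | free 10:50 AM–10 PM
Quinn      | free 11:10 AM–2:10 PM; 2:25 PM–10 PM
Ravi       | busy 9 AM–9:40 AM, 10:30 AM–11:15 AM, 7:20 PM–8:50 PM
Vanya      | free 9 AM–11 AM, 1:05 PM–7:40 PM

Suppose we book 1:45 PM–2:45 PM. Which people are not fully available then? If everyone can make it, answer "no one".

Quinn

Ana free: 10:50-22:00.
Quinn free: 11:10-14:10, 14:25-22:00.
Ravi free: 09:40-10:30, 11:15-19:20, 20:50-22:00 (invert busy blocks within the working day).
Vanya free: 09:00-11:00, 13:05-19:40.
Ana: free for 13:45-14:45. Quinn: not fully free for 13:45-14:45. Ravi: free for 13:45-14:45. Vanya: free for 13:45-14:45.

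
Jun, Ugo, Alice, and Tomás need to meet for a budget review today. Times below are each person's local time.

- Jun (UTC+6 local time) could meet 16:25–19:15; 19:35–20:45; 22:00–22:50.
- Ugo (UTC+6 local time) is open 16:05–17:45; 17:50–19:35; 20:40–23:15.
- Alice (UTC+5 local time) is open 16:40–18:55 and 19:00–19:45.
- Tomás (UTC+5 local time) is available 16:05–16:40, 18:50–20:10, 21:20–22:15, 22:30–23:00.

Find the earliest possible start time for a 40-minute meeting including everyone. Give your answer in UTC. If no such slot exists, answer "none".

Jun in UTC: 10:25-13:15, 13:35-14:45, 16:00-16:50 (subtract 6h to convert from UTC+6).
Ugo in UTC: 10:05-11:45, 11:50-13:35, 14:40-17:15 (subtract 6h to convert from UTC+6).
Alice in UTC: 11:40-13:55, 14:00-14:45 (subtract 5h to convert from UTC+5).
Tomás in UTC: 11:05-11:40, 13:50-15:10, 16:20-17:15, 17:30-18:00 (subtract 5h to convert from UTC+5).
Jun ∩ Ugo: 10:25-11:45, 11:50-13:15, 14:40-14:45, 16:00-16:50.
Jun ∩ Ugo ∩ Alice: 11:40-11:45, 11:50-13:15, 14:40-14:45.
Jun ∩ Ugo ∩ Alice ∩ Tomás: 14:40-14:45.
No common window is at least 40 minutes long.

none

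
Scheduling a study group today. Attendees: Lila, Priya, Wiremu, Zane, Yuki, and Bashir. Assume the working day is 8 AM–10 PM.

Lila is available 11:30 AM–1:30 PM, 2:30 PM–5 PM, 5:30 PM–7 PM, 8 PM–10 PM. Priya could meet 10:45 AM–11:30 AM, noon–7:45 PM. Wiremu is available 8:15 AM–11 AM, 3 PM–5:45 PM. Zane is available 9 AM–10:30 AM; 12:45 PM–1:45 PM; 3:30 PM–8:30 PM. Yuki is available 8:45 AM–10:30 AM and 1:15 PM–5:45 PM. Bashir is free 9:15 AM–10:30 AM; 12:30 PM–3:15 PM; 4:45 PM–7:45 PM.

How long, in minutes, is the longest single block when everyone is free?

Lila ∩ Priya: 12:00-13:30, 14:30-17:00, 17:30-19:00.
Lila ∩ Priya ∩ Wiremu: 15:00-17:00, 17:30-17:45.
Lila ∩ Priya ∩ Wiremu ∩ Zane: 15:30-17:00, 17:30-17:45.
Lila ∩ Priya ∩ Wiremu ∩ Zane ∩ Yuki: 15:30-17:00, 17:30-17:45.
Lila ∩ Priya ∩ Wiremu ∩ Zane ∩ Yuki ∩ Bashir: 16:45-17:00, 17:30-17:45.
The longest is 16:45-17:00 at 15 minutes.

15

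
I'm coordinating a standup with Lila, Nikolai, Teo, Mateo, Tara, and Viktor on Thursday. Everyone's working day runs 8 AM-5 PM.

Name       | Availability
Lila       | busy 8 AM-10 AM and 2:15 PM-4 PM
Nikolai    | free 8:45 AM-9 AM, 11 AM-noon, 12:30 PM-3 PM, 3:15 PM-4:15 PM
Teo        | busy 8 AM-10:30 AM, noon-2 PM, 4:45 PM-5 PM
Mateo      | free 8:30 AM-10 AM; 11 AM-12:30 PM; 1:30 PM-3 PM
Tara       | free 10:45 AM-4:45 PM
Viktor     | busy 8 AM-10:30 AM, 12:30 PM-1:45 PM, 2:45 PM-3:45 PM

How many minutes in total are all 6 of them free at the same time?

Lila free: 10:00-14:15, 16:00-17:00 (invert busy blocks within the working day).
Nikolai free: 08:45-09:00, 11:00-12:00, 12:30-15:00, 15:15-16:15.
Teo free: 10:30-12:00, 14:00-16:45 (invert busy blocks within the working day).
Mateo free: 08:30-10:00, 11:00-12:30, 13:30-15:00.
Tara free: 10:45-16:45.
Viktor free: 10:30-12:30, 13:45-14:45, 15:45-17:00 (invert busy blocks within the working day).
Lila ∩ Nikolai: 11:00-12:00, 12:30-14:15, 16:00-16:15.
Lila ∩ Nikolai ∩ Teo: 11:00-12:00, 14:00-14:15, 16:00-16:15.
Lila ∩ Nikolai ∩ Teo ∩ Mateo: 11:00-12:00, 14:00-14:15.
Lila ∩ Nikolai ∩ Teo ∩ Mateo ∩ Tara: 11:00-12:00, 14:00-14:15.
Lila ∩ Nikolai ∩ Teo ∩ Mateo ∩ Tara ∩ Viktor: 11:00-12:00, 14:00-14:15.
Summing the common windows: 60 + 15 = 75 minutes.

75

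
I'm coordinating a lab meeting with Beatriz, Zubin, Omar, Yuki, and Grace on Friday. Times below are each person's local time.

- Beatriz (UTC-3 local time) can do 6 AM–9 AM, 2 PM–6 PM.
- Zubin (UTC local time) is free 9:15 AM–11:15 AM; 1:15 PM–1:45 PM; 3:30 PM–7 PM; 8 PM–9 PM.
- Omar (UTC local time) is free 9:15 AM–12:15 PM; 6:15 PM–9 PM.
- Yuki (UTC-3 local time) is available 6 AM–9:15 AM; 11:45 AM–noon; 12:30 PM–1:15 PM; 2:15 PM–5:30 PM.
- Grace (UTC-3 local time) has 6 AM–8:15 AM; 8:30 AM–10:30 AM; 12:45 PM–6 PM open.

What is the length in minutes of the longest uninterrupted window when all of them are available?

Beatriz in UTC: 09:00-12:00, 17:00-21:00 (add 3h to convert from UTC-3).
Zubin in UTC: 09:15-11:15, 13:15-13:45, 15:30-19:00, 20:00-21:00.
Omar in UTC: 09:15-12:15, 18:15-21:00.
Yuki in UTC: 09:00-12:15, 14:45-15:00, 15:30-16:15, 17:15-20:30 (add 3h to convert from UTC-3).
Grace in UTC: 09:00-11:15, 11:30-13:30, 15:45-21:00 (add 3h to convert from UTC-3).
Beatriz ∩ Zubin: 09:15-11:15, 17:00-19:00, 20:00-21:00.
Beatriz ∩ Zubin ∩ Omar: 09:15-11:15, 18:15-19:00, 20:00-21:00.
Beatriz ∩ Zubin ∩ Omar ∩ Yuki: 09:15-11:15, 18:15-19:00, 20:00-20:30.
Beatriz ∩ Zubin ∩ Omar ∩ Yuki ∩ Grace: 09:15-11:15, 18:15-19:00, 20:00-20:30.
The longest is 09:15-11:15 at 120 minutes.

120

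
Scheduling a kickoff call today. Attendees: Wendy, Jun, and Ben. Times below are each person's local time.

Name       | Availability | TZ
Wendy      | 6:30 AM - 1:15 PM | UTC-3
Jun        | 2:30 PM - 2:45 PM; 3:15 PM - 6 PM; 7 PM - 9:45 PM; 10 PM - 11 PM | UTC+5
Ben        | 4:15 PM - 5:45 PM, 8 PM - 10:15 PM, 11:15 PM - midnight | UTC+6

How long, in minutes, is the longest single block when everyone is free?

Wendy in UTC: 09:30-16:15 (add 3h to convert from UTC-3).
Jun in UTC: 09:30-09:45, 10:15-13:00, 14:00-16:45, 17:00-18:00 (subtract 5h to convert from UTC+5).
Ben in UTC: 10:15-11:45, 14:00-16:15, 17:15-18:00 (subtract 6h to convert from UTC+6).
Wendy ∩ Jun: 09:30-09:45, 10:15-13:00, 14:00-16:15.
Wendy ∩ Jun ∩ Ben: 10:15-11:45, 14:00-16:15.
The longest is 14:00-16:15 at 135 minutes.

135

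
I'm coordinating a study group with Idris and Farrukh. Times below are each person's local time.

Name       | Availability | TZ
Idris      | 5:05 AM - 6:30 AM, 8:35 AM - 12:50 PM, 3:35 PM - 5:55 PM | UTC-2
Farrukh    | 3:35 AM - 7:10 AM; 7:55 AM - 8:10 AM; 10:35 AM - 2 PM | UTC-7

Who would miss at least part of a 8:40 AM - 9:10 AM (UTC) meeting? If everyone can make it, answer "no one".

Farrukh, Idris

Idris in UTC: 07:05-08:30, 10:35-14:50, 17:35-19:55 (add 2h to convert from UTC-2).
Farrukh in UTC: 10:35-14:10, 14:55-15:10, 17:35-21:00 (add 7h to convert from UTC-7).
Idris: not fully free for 08:40-09:10. Farrukh: not fully free for 08:40-09:10.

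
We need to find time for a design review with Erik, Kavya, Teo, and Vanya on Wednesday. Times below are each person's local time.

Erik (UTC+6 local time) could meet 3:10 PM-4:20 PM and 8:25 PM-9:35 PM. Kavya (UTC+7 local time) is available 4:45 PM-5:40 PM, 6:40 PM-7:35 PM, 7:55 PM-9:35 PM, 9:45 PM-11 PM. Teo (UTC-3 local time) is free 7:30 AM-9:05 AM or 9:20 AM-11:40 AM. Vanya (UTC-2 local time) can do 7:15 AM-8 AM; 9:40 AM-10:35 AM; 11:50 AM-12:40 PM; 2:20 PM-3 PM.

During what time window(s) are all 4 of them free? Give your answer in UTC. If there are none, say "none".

14:25-14:35

Erik in UTC: 09:10-10:20, 14:25-15:35 (subtract 6h to convert from UTC+6).
Kavya in UTC: 09:45-10:40, 11:40-12:35, 12:55-14:35, 14:45-16:00 (subtract 7h to convert from UTC+7).
Teo in UTC: 10:30-12:05, 12:20-14:40 (add 3h to convert from UTC-3).
Vanya in UTC: 09:15-10:00, 11:40-12:35, 13:50-14:40, 16:20-17:00 (add 2h to convert from UTC-2).
Erik ∩ Kavya: 09:45-10:20, 14:25-14:35, 14:45-15:35.
Erik ∩ Kavya ∩ Teo: 14:25-14:35.
Erik ∩ Kavya ∩ Teo ∩ Vanya: 14:25-14:35.
Those are the intersection windows.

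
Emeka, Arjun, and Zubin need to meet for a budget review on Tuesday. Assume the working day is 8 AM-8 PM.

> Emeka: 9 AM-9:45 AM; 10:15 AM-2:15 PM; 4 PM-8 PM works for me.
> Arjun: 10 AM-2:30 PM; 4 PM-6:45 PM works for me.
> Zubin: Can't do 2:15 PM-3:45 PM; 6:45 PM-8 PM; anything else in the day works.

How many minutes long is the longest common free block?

Emeka free: 09:00-09:45, 10:15-14:15, 16:00-20:00.
Arjun free: 10:00-14:30, 16:00-18:45.
Zubin free: 08:00-14:15, 15:45-18:45 (invert busy blocks within the working day).
Emeka ∩ Arjun: 10:15-14:15, 16:00-18:45.
Emeka ∩ Arjun ∩ Zubin: 10:15-14:15, 16:00-18:45.
The longest is 10:15-14:15 at 240 minutes.

240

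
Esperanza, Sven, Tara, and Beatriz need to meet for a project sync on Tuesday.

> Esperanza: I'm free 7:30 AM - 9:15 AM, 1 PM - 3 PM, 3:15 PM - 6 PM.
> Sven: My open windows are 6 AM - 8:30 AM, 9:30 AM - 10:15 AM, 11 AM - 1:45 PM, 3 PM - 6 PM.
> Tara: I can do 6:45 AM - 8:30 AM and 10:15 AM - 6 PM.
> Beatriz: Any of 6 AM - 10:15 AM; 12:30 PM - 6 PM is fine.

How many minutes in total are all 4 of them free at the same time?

Esperanza ∩ Sven: 07:30-08:30, 13:00-13:45, 15:15-18:00.
Esperanza ∩ Sven ∩ Tara: 07:30-08:30, 13:00-13:45, 15:15-18:00.
Esperanza ∩ Sven ∩ Tara ∩ Beatriz: 07:30-08:30, 13:00-13:45, 15:15-18:00.
Summing the common windows: 60 + 45 + 165 = 270 minutes.

270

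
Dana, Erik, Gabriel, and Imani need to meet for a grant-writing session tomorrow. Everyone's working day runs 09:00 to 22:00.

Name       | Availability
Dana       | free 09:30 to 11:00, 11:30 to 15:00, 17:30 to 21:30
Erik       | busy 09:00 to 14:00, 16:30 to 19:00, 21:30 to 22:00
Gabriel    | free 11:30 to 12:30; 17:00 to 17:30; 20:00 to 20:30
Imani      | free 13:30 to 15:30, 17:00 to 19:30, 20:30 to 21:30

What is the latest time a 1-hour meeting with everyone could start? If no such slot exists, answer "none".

Dana free: 09:30-11:00, 11:30-15:00, 17:30-21:30.
Erik free: 14:00-16:30, 19:00-21:30 (invert busy blocks within the working day).
Gabriel free: 11:30-12:30, 17:00-17:30, 20:00-20:30.
Imani free: 13:30-15:30, 17:00-19:30, 20:30-21:30.
Dana ∩ Erik: 14:00-15:00, 19:00-21:30.
Dana ∩ Erik ∩ Gabriel: 20:00-20:30.
Dana ∩ Erik ∩ Gabriel ∩ Imani: ∅.
There is no time when everyone is free.
No common window is at least 60 minutes long.

none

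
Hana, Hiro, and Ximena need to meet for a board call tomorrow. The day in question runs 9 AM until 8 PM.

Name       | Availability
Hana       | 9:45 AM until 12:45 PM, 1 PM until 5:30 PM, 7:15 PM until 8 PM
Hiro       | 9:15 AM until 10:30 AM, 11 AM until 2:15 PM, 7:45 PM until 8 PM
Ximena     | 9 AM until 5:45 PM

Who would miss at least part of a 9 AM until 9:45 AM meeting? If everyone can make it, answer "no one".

Hana: not fully free for 09:00-09:45. Hiro: not fully free for 09:00-09:45. Ximena: free for 09:00-09:45.

Hana, Hiro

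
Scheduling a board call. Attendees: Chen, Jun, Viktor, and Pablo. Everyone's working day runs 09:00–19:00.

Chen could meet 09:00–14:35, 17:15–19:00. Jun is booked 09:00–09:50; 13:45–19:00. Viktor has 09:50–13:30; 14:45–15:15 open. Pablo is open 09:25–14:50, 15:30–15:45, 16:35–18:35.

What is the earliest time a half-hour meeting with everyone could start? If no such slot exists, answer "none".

09:50

Chen free: 09:00-14:35, 17:15-19:00.
Jun free: 09:50-13:45 (invert busy blocks within the working day).
Viktor free: 09:50-13:30, 14:45-15:15.
Pablo free: 09:25-14:50, 15:30-15:45, 16:35-18:35.
Chen ∩ Jun: 09:50-13:45.
Chen ∩ Jun ∩ Viktor: 09:50-13:30.
Chen ∩ Jun ∩ Viktor ∩ Pablo: 09:50-13:30.
The first common window of at least 30 minutes is 09:50-13:30, so the earliest start is 09:50.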